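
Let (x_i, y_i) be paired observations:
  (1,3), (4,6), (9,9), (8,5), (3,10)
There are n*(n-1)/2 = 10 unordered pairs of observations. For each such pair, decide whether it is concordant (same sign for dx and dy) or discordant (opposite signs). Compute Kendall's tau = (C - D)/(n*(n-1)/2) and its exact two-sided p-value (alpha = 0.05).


Step 1: Enumerate the 10 unordered pairs (i,j) with i<j and classify each by sign(x_j-x_i) * sign(y_j-y_i).
  (1,2):dx=+3,dy=+3->C; (1,3):dx=+8,dy=+6->C; (1,4):dx=+7,dy=+2->C; (1,5):dx=+2,dy=+7->C
  (2,3):dx=+5,dy=+3->C; (2,4):dx=+4,dy=-1->D; (2,5):dx=-1,dy=+4->D; (3,4):dx=-1,dy=-4->C
  (3,5):dx=-6,dy=+1->D; (4,5):dx=-5,dy=+5->D
Step 2: C = 6, D = 4, total pairs = 10.
Step 3: tau = (C - D)/(n(n-1)/2) = (6 - 4)/10 = 0.200000.
Step 4: Exact two-sided p-value (enumerate n! = 120 permutations of y under H0): p = 0.816667.
Step 5: alpha = 0.05. fail to reject H0.

tau_b = 0.2000 (C=6, D=4), p = 0.816667, fail to reject H0.


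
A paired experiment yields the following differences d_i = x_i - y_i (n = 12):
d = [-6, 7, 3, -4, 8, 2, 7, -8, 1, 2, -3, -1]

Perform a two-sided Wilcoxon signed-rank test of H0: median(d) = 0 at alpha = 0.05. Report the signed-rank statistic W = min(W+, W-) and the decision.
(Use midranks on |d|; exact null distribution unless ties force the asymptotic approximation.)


Step 1: Drop any zero differences (none here) and take |d_i|.
|d| = [6, 7, 3, 4, 8, 2, 7, 8, 1, 2, 3, 1]
Step 2: Midrank |d_i| (ties get averaged ranks).
ranks: |6|->8, |7|->9.5, |3|->5.5, |4|->7, |8|->11.5, |2|->3.5, |7|->9.5, |8|->11.5, |1|->1.5, |2|->3.5, |3|->5.5, |1|->1.5
Step 3: Attach original signs; sum ranks with positive sign and with negative sign.
W+ = 9.5 + 5.5 + 11.5 + 3.5 + 9.5 + 1.5 + 3.5 = 44.5
W- = 8 + 7 + 11.5 + 5.5 + 1.5 = 33.5
(Check: W+ + W- = 78 should equal n(n+1)/2 = 78.)
Step 4: Test statistic W = min(W+, W-) = 33.5.
Step 5: Ties in |d|, so use the tie-corrected normal approximation.
        E[W] = n(n+1)/4 = 12*13/4 = 39.
        Tie groups: |d|=1 (t=2), |d|=2 (t=2), |d|=3 (t=2), |d|=7 (t=2), |d|=8 (t=2); sum(t^3 - t) = 30.
        Var[W] = n(n+1)(2n+1)/24 - sum(t^3-t)/48 = 3900/24 - 30/48 = 161.875.
        z = (W - E[W]) / sqrt(Var[W]) = (33.5 - 39) / 12.7230 = -0.4323.
        Two-sided p = 2*Phi(z) = 0.665532.
Step 6: alpha = 0.05. fail to reject H0.

W+ = 44.5, W- = 33.5, W = min = 33.5, p = 0.665532, fail to reject H0.


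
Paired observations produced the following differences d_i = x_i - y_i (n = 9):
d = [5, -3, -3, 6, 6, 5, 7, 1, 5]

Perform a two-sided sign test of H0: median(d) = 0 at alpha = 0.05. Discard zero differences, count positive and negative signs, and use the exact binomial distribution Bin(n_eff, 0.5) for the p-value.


Step 1: Discard zero differences. Original n = 9; n_eff = number of nonzero differences = 9.
Nonzero differences (with sign): +5, -3, -3, +6, +6, +5, +7, +1, +5
Step 2: Count signs: positive = 7, negative = 2.
Step 3: Under H0: P(positive) = 0.5, so the number of positives S ~ Bin(9, 0.5).
Step 4: Two-sided exact p-value = sum of Bin(9,0.5) probabilities at or below the observed probability = 0.179688.
Step 5: alpha = 0.05. fail to reject H0.

n_eff = 9, pos = 7, neg = 2, p = 0.179688, fail to reject H0.


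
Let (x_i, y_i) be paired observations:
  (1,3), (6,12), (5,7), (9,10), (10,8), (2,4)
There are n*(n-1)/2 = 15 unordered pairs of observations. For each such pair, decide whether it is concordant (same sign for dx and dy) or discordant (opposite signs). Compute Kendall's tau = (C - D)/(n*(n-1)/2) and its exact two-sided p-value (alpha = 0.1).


Step 1: Enumerate the 15 unordered pairs (i,j) with i<j and classify each by sign(x_j-x_i) * sign(y_j-y_i).
  (1,2):dx=+5,dy=+9->C; (1,3):dx=+4,dy=+4->C; (1,4):dx=+8,dy=+7->C; (1,5):dx=+9,dy=+5->C
  (1,6):dx=+1,dy=+1->C; (2,3):dx=-1,dy=-5->C; (2,4):dx=+3,dy=-2->D; (2,5):dx=+4,dy=-4->D
  (2,6):dx=-4,dy=-8->C; (3,4):dx=+4,dy=+3->C; (3,5):dx=+5,dy=+1->C; (3,6):dx=-3,dy=-3->C
  (4,5):dx=+1,dy=-2->D; (4,6):dx=-7,dy=-6->C; (5,6):dx=-8,dy=-4->C
Step 2: C = 12, D = 3, total pairs = 15.
Step 3: tau = (C - D)/(n(n-1)/2) = (12 - 3)/15 = 0.600000.
Step 4: Exact two-sided p-value (enumerate n! = 720 permutations of y under H0): p = 0.136111.
Step 5: alpha = 0.1. fail to reject H0.

tau_b = 0.6000 (C=12, D=3), p = 0.136111, fail to reject H0.


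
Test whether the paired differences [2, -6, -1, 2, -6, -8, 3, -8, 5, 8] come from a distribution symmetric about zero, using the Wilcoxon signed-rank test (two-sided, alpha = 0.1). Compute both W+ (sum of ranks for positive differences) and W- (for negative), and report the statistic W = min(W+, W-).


Step 1: Drop any zero differences (none here) and take |d_i|.
|d| = [2, 6, 1, 2, 6, 8, 3, 8, 5, 8]
Step 2: Midrank |d_i| (ties get averaged ranks).
ranks: |2|->2.5, |6|->6.5, |1|->1, |2|->2.5, |6|->6.5, |8|->9, |3|->4, |8|->9, |5|->5, |8|->9
Step 3: Attach original signs; sum ranks with positive sign and with negative sign.
W+ = 2.5 + 2.5 + 4 + 5 + 9 = 23
W- = 6.5 + 1 + 6.5 + 9 + 9 = 32
(Check: W+ + W- = 55 should equal n(n+1)/2 = 55.)
Step 4: Test statistic W = min(W+, W-) = 23.
Step 5: Ties in |d|, so use the tie-corrected normal approximation.
        E[W] = n(n+1)/4 = 10*11/4 = 27.5.
        Tie groups: |d|=2 (t=2), |d|=6 (t=2), |d|=8 (t=3); sum(t^3 - t) = 36.
        Var[W] = n(n+1)(2n+1)/24 - sum(t^3-t)/48 = 2310/24 - 36/48 = 95.5.
        z = (W - E[W]) / sqrt(Var[W]) = (23 - 27.5) / 9.7724 = -0.4605.
        Two-sided p = 2*Phi(z) = 0.645172.
Step 6: alpha = 0.1. fail to reject H0.

W+ = 23, W- = 32, W = min = 23, p = 0.645172, fail to reject H0.


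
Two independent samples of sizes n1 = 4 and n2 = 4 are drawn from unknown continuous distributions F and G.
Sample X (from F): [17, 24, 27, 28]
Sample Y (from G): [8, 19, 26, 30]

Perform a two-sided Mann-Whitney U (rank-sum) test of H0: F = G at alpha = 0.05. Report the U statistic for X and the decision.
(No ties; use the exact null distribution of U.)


Step 1: Combine and sort all 8 observations; assign midranks.
sorted (value, group): (8,Y), (17,X), (19,Y), (24,X), (26,Y), (27,X), (28,X), (30,Y)
ranks: 8->1, 17->2, 19->3, 24->4, 26->5, 27->6, 28->7, 30->8
Step 2: Rank sum for X: R1 = 2 + 4 + 6 + 7 = 19.
Step 3: U_X = R1 - n1(n1+1)/2 = 19 - 4*5/2 = 19 - 10 = 9.
       U_Y = n1*n2 - U_X = 16 - 9 = 7.
Step 4: No ties, so the exact null distribution of U (based on enumerating the C(8,4) = 70 equally likely rank assignments) gives the two-sided p-value.
Step 5: p-value = 0.885714; compare to alpha = 0.05. fail to reject H0.

U_X = 9, p = 0.885714, fail to reject H0 at alpha = 0.05.


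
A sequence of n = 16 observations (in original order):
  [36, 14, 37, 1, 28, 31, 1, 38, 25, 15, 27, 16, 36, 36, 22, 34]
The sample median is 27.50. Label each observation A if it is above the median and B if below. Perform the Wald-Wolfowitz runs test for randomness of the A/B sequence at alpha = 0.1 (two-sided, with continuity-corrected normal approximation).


Step 1: Compute median = 27.50; label A = above, B = below.
Labels in order: ABABAABABBBBAABA  (n_A = 8, n_B = 8)
Step 2: Count runs R = 11.
Step 3: Under H0 (random ordering), E[R] = 2*n_A*n_B/(n_A+n_B) + 1 = 2*8*8/16 + 1 = 9.0000.
        Var[R] = 2*n_A*n_B*(2*n_A*n_B - n_A - n_B) / ((n_A+n_B)^2 * (n_A+n_B-1)) = 14336/3840 = 3.7333.
        SD[R] = 1.9322.
Step 4: Continuity-corrected z = (R - 0.5 - E[R]) / SD[R] = (11 - 0.5 - 9.0000) / 1.9322 = 0.7763.
Step 5: Two-sided p-value via normal approximation = 2*(1 - Phi(|z|)) = 0.437558.
Step 6: alpha = 0.1. fail to reject H0.

R = 11, z = 0.7763, p = 0.437558, fail to reject H0.


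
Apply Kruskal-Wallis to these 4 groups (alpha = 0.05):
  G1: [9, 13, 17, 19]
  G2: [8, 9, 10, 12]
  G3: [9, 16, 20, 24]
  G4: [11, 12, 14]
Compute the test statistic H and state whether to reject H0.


Step 1: Combine all N = 15 observations and assign midranks.
sorted (value, group, rank): (8,G2,1), (9,G1,3), (9,G2,3), (9,G3,3), (10,G2,5), (11,G4,6), (12,G2,7.5), (12,G4,7.5), (13,G1,9), (14,G4,10), (16,G3,11), (17,G1,12), (19,G1,13), (20,G3,14), (24,G3,15)
Step 2: Sum ranks within each group.
R_1 = 37 (n_1 = 4)
R_2 = 16.5 (n_2 = 4)
R_3 = 43 (n_3 = 4)
R_4 = 23.5 (n_4 = 3)
Step 3: H = 12/(N(N+1)) * sum(R_i^2/n_i) - 3(N+1)
     = 12/(15*16) * (37^2/4 + 16.5^2/4 + 43^2/4 + 23.5^2/3) - 3*16
     = 0.050000 * 1056.65 - 48
     = 4.832292.
Step 4: Ties present; correction factor C = 1 - 30/(15^3 - 15) = 0.991071. Corrected H = 4.832292 / 0.991071 = 4.875826.
Step 5: Under H0, H ~ chi^2(3); p-value = 0.181119.
Step 6: alpha = 0.05. fail to reject H0.

H = 4.8758, df = 3, p = 0.181119, fail to reject H0.


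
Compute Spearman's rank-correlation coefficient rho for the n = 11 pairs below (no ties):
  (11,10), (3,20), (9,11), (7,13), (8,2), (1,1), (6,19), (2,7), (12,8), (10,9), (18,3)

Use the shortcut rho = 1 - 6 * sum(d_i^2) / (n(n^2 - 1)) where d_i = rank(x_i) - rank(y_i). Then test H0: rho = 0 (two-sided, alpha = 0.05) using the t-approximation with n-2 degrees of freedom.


Step 1: Rank x and y separately (midranks; no ties here).
rank(x): 11->9, 3->3, 9->7, 7->5, 8->6, 1->1, 6->4, 2->2, 12->10, 10->8, 18->11
rank(y): 10->7, 20->11, 11->8, 13->9, 2->2, 1->1, 19->10, 7->4, 8->5, 9->6, 3->3
Step 2: d_i = R_x(i) - R_y(i); compute d_i^2.
  (9-7)^2=4, (3-11)^2=64, (7-8)^2=1, (5-9)^2=16, (6-2)^2=16, (1-1)^2=0, (4-10)^2=36, (2-4)^2=4, (10-5)^2=25, (8-6)^2=4, (11-3)^2=64
sum(d^2) = 234.
Step 3: rho = 1 - 6*234 / (11*(11^2 - 1)) = 1 - 1404/1320 = -0.063636.
Step 4: Under H0, t = rho * sqrt((n-2)/(1-rho^2)) = -0.1913 ~ t(9).
Step 5: Two-sided p-value from the t-distribution with 9 df = 0.852539.
Step 6: alpha = 0.05. fail to reject H0.

rho = -0.0636, p = 0.852539, fail to reject H0 at alpha = 0.05.


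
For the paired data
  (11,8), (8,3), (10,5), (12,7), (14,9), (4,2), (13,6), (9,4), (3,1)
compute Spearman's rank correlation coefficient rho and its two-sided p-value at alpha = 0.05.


Step 1: Rank x and y separately (midranks; no ties here).
rank(x): 11->6, 8->3, 10->5, 12->7, 14->9, 4->2, 13->8, 9->4, 3->1
rank(y): 8->8, 3->3, 5->5, 7->7, 9->9, 2->2, 6->6, 4->4, 1->1
Step 2: d_i = R_x(i) - R_y(i); compute d_i^2.
  (6-8)^2=4, (3-3)^2=0, (5-5)^2=0, (7-7)^2=0, (9-9)^2=0, (2-2)^2=0, (8-6)^2=4, (4-4)^2=0, (1-1)^2=0
sum(d^2) = 8.
Step 3: rho = 1 - 6*8 / (9*(9^2 - 1)) = 1 - 48/720 = 0.933333.
Step 4: Under H0, t = rho * sqrt((n-2)/(1-rho^2)) = 6.8783 ~ t(7).
Step 5: Two-sided p-value from the t-distribution with 7 df = 0.000236.
Step 6: alpha = 0.05. reject H0.

rho = 0.9333, p = 0.000236, reject H0 at alpha = 0.05.


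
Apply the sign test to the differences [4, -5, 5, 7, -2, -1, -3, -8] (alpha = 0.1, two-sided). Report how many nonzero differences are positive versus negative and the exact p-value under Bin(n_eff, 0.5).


Step 1: Discard zero differences. Original n = 8; n_eff = number of nonzero differences = 8.
Nonzero differences (with sign): +4, -5, +5, +7, -2, -1, -3, -8
Step 2: Count signs: positive = 3, negative = 5.
Step 3: Under H0: P(positive) = 0.5, so the number of positives S ~ Bin(8, 0.5).
Step 4: Two-sided exact p-value = sum of Bin(8,0.5) probabilities at or below the observed probability = 0.726562.
Step 5: alpha = 0.1. fail to reject H0.

n_eff = 8, pos = 3, neg = 5, p = 0.726562, fail to reject H0.


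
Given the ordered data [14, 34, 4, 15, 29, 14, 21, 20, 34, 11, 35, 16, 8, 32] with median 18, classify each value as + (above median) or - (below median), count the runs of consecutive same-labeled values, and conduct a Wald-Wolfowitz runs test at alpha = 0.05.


Step 1: Compute median = 18; label A = above, B = below.
Labels in order: BABBABAAABABBA  (n_A = 7, n_B = 7)
Step 2: Count runs R = 10.
Step 3: Under H0 (random ordering), E[R] = 2*n_A*n_B/(n_A+n_B) + 1 = 2*7*7/14 + 1 = 8.0000.
        Var[R] = 2*n_A*n_B*(2*n_A*n_B - n_A - n_B) / ((n_A+n_B)^2 * (n_A+n_B-1)) = 8232/2548 = 3.2308.
        SD[R] = 1.7974.
Step 4: Continuity-corrected z = (R - 0.5 - E[R]) / SD[R] = (10 - 0.5 - 8.0000) / 1.7974 = 0.8345.
Step 5: Two-sided p-value via normal approximation = 2*(1 - Phi(|z|)) = 0.403986.
Step 6: alpha = 0.05. fail to reject H0.

R = 10, z = 0.8345, p = 0.403986, fail to reject H0.


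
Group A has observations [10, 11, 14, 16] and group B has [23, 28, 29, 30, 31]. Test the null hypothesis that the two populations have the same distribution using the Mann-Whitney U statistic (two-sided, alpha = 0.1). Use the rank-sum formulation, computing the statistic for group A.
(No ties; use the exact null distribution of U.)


Step 1: Combine and sort all 9 observations; assign midranks.
sorted (value, group): (10,X), (11,X), (14,X), (16,X), (23,Y), (28,Y), (29,Y), (30,Y), (31,Y)
ranks: 10->1, 11->2, 14->3, 16->4, 23->5, 28->6, 29->7, 30->8, 31->9
Step 2: Rank sum for X: R1 = 1 + 2 + 3 + 4 = 10.
Step 3: U_X = R1 - n1(n1+1)/2 = 10 - 4*5/2 = 10 - 10 = 0.
       U_Y = n1*n2 - U_X = 20 - 0 = 20.
Step 4: No ties, so the exact null distribution of U (based on enumerating the C(9,4) = 126 equally likely rank assignments) gives the two-sided p-value.
Step 5: p-value = 0.015873; compare to alpha = 0.1. reject H0.

U_X = 0, p = 0.015873, reject H0 at alpha = 0.1.


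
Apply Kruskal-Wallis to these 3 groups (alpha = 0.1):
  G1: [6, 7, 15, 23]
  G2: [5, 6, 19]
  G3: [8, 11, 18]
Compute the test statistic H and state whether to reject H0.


Step 1: Combine all N = 10 observations and assign midranks.
sorted (value, group, rank): (5,G2,1), (6,G1,2.5), (6,G2,2.5), (7,G1,4), (8,G3,5), (11,G3,6), (15,G1,7), (18,G3,8), (19,G2,9), (23,G1,10)
Step 2: Sum ranks within each group.
R_1 = 23.5 (n_1 = 4)
R_2 = 12.5 (n_2 = 3)
R_3 = 19 (n_3 = 3)
Step 3: H = 12/(N(N+1)) * sum(R_i^2/n_i) - 3(N+1)
     = 12/(10*11) * (23.5^2/4 + 12.5^2/3 + 19^2/3) - 3*11
     = 0.109091 * 310.479 - 33
     = 0.870455.
Step 4: Ties present; correction factor C = 1 - 6/(10^3 - 10) = 0.993939. Corrected H = 0.870455 / 0.993939 = 0.875762.
Step 5: Under H0, H ~ chi^2(2); p-value = 0.645403.
Step 6: alpha = 0.1. fail to reject H0.

H = 0.8758, df = 2, p = 0.645403, fail to reject H0.


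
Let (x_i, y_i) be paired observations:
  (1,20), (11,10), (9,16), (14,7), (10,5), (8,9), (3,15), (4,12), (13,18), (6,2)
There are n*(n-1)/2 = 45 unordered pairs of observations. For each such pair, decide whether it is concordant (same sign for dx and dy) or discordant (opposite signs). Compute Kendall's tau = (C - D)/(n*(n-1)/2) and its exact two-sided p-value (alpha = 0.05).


Step 1: Enumerate the 45 unordered pairs (i,j) with i<j and classify each by sign(x_j-x_i) * sign(y_j-y_i).
  (1,2):dx=+10,dy=-10->D; (1,3):dx=+8,dy=-4->D; (1,4):dx=+13,dy=-13->D; (1,5):dx=+9,dy=-15->D
  (1,6):dx=+7,dy=-11->D; (1,7):dx=+2,dy=-5->D; (1,8):dx=+3,dy=-8->D; (1,9):dx=+12,dy=-2->D
  (1,10):dx=+5,dy=-18->D; (2,3):dx=-2,dy=+6->D; (2,4):dx=+3,dy=-3->D; (2,5):dx=-1,dy=-5->C
  (2,6):dx=-3,dy=-1->C; (2,7):dx=-8,dy=+5->D; (2,8):dx=-7,dy=+2->D; (2,9):dx=+2,dy=+8->C
  (2,10):dx=-5,dy=-8->C; (3,4):dx=+5,dy=-9->D; (3,5):dx=+1,dy=-11->D; (3,6):dx=-1,dy=-7->C
  (3,7):dx=-6,dy=-1->C; (3,8):dx=-5,dy=-4->C; (3,9):dx=+4,dy=+2->C; (3,10):dx=-3,dy=-14->C
  (4,5):dx=-4,dy=-2->C; (4,6):dx=-6,dy=+2->D; (4,7):dx=-11,dy=+8->D; (4,8):dx=-10,dy=+5->D
  (4,9):dx=-1,dy=+11->D; (4,10):dx=-8,dy=-5->C; (5,6):dx=-2,dy=+4->D; (5,7):dx=-7,dy=+10->D
  (5,8):dx=-6,dy=+7->D; (5,9):dx=+3,dy=+13->C; (5,10):dx=-4,dy=-3->C; (6,7):dx=-5,dy=+6->D
  (6,8):dx=-4,dy=+3->D; (6,9):dx=+5,dy=+9->C; (6,10):dx=-2,dy=-7->C; (7,8):dx=+1,dy=-3->D
  (7,9):dx=+10,dy=+3->C; (7,10):dx=+3,dy=-13->D; (8,9):dx=+9,dy=+6->C; (8,10):dx=+2,dy=-10->D
  (9,10):dx=-7,dy=-16->C
Step 2: C = 18, D = 27, total pairs = 45.
Step 3: tau = (C - D)/(n(n-1)/2) = (18 - 27)/45 = -0.200000.
Step 4: Exact two-sided p-value (enumerate n! = 3628800 permutations of y under H0): p = 0.484313.
Step 5: alpha = 0.05. fail to reject H0.

tau_b = -0.2000 (C=18, D=27), p = 0.484313, fail to reject H0.


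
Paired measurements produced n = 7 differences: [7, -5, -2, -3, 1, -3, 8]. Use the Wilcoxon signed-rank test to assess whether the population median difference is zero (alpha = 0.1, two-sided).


Step 1: Drop any zero differences (none here) and take |d_i|.
|d| = [7, 5, 2, 3, 1, 3, 8]
Step 2: Midrank |d_i| (ties get averaged ranks).
ranks: |7|->6, |5|->5, |2|->2, |3|->3.5, |1|->1, |3|->3.5, |8|->7
Step 3: Attach original signs; sum ranks with positive sign and with negative sign.
W+ = 6 + 1 + 7 = 14
W- = 5 + 2 + 3.5 + 3.5 = 14
(Check: W+ + W- = 28 should equal n(n+1)/2 = 28.)
Step 4: Test statistic W = min(W+, W-) = 14.
Step 5: Ties in |d|, so use the tie-corrected normal approximation.
        E[W] = n(n+1)/4 = 7*8/4 = 14.
        Tie groups: |d|=3 (t=2); sum(t^3 - t) = 6.
        Var[W] = n(n+1)(2n+1)/24 - sum(t^3-t)/48 = 840/24 - 6/48 = 34.875.
        z = (W - E[W]) / sqrt(Var[W]) = (14 - 14) / 5.9055 = 0.0000.
        Two-sided p = 2*Phi(z) = 1.000000.
Step 6: alpha = 0.1. fail to reject H0.

W+ = 14, W- = 14, W = min = 14, p = 1.000000, fail to reject H0.


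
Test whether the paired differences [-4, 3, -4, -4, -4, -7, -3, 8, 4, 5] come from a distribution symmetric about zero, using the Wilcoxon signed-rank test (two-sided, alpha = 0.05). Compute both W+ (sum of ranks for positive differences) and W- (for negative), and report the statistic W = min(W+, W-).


Step 1: Drop any zero differences (none here) and take |d_i|.
|d| = [4, 3, 4, 4, 4, 7, 3, 8, 4, 5]
Step 2: Midrank |d_i| (ties get averaged ranks).
ranks: |4|->5, |3|->1.5, |4|->5, |4|->5, |4|->5, |7|->9, |3|->1.5, |8|->10, |4|->5, |5|->8
Step 3: Attach original signs; sum ranks with positive sign and with negative sign.
W+ = 1.5 + 10 + 5 + 8 = 24.5
W- = 5 + 5 + 5 + 5 + 9 + 1.5 = 30.5
(Check: W+ + W- = 55 should equal n(n+1)/2 = 55.)
Step 4: Test statistic W = min(W+, W-) = 24.5.
Step 5: Ties in |d|, so use the tie-corrected normal approximation.
        E[W] = n(n+1)/4 = 10*11/4 = 27.5.
        Tie groups: |d|=3 (t=2), |d|=4 (t=5); sum(t^3 - t) = 126.
        Var[W] = n(n+1)(2n+1)/24 - sum(t^3-t)/48 = 2310/24 - 126/48 = 93.625.
        z = (W - E[W]) / sqrt(Var[W]) = (24.5 - 27.5) / 9.6760 = -0.3100.
        Two-sided p = 2*Phi(z) = 0.756526.
Step 6: alpha = 0.05. fail to reject H0.

W+ = 24.5, W- = 30.5, W = min = 24.5, p = 0.756526, fail to reject H0.


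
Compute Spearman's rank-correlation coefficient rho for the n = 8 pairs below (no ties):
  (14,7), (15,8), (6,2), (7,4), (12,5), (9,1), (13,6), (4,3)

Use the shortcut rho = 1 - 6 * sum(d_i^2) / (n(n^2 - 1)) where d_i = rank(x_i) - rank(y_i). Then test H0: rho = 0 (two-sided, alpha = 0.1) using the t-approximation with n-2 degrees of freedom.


Step 1: Rank x and y separately (midranks; no ties here).
rank(x): 14->7, 15->8, 6->2, 7->3, 12->5, 9->4, 13->6, 4->1
rank(y): 7->7, 8->8, 2->2, 4->4, 5->5, 1->1, 6->6, 3->3
Step 2: d_i = R_x(i) - R_y(i); compute d_i^2.
  (7-7)^2=0, (8-8)^2=0, (2-2)^2=0, (3-4)^2=1, (5-5)^2=0, (4-1)^2=9, (6-6)^2=0, (1-3)^2=4
sum(d^2) = 14.
Step 3: rho = 1 - 6*14 / (8*(8^2 - 1)) = 1 - 84/504 = 0.833333.
Step 4: Under H0, t = rho * sqrt((n-2)/(1-rho^2)) = 3.6927 ~ t(6).
Step 5: Two-sided p-value from the t-distribution with 6 df = 0.010176.
Step 6: alpha = 0.1. reject H0.

rho = 0.8333, p = 0.010176, reject H0 at alpha = 0.1.


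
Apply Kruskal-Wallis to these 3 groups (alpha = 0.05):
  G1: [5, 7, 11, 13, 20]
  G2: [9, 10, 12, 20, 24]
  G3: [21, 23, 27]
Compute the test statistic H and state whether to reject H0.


Step 1: Combine all N = 13 observations and assign midranks.
sorted (value, group, rank): (5,G1,1), (7,G1,2), (9,G2,3), (10,G2,4), (11,G1,5), (12,G2,6), (13,G1,7), (20,G1,8.5), (20,G2,8.5), (21,G3,10), (23,G3,11), (24,G2,12), (27,G3,13)
Step 2: Sum ranks within each group.
R_1 = 23.5 (n_1 = 5)
R_2 = 33.5 (n_2 = 5)
R_3 = 34 (n_3 = 3)
Step 3: H = 12/(N(N+1)) * sum(R_i^2/n_i) - 3(N+1)
     = 12/(13*14) * (23.5^2/5 + 33.5^2/5 + 34^2/3) - 3*14
     = 0.065934 * 720.233 - 42
     = 5.487912.
Step 4: Ties present; correction factor C = 1 - 6/(13^3 - 13) = 0.997253. Corrected H = 5.487912 / 0.997253 = 5.503030.
Step 5: Under H0, H ~ chi^2(2); p-value = 0.063831.
Step 6: alpha = 0.05. fail to reject H0.

H = 5.5030, df = 2, p = 0.063831, fail to reject H0.


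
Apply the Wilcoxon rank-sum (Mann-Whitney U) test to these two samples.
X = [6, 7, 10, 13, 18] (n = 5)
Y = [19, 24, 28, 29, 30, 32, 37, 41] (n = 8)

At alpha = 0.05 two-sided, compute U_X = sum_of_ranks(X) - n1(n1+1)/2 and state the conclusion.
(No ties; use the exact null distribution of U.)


Step 1: Combine and sort all 13 observations; assign midranks.
sorted (value, group): (6,X), (7,X), (10,X), (13,X), (18,X), (19,Y), (24,Y), (28,Y), (29,Y), (30,Y), (32,Y), (37,Y), (41,Y)
ranks: 6->1, 7->2, 10->3, 13->4, 18->5, 19->6, 24->7, 28->8, 29->9, 30->10, 32->11, 37->12, 41->13
Step 2: Rank sum for X: R1 = 1 + 2 + 3 + 4 + 5 = 15.
Step 3: U_X = R1 - n1(n1+1)/2 = 15 - 5*6/2 = 15 - 15 = 0.
       U_Y = n1*n2 - U_X = 40 - 0 = 40.
Step 4: No ties, so the exact null distribution of U (based on enumerating the C(13,5) = 1287 equally likely rank assignments) gives the two-sided p-value.
Step 5: p-value = 0.001554; compare to alpha = 0.05. reject H0.

U_X = 0, p = 0.001554, reject H0 at alpha = 0.05.


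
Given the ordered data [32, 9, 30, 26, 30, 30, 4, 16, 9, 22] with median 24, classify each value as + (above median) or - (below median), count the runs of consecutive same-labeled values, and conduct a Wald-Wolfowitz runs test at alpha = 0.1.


Step 1: Compute median = 24; label A = above, B = below.
Labels in order: ABAAAABBBB  (n_A = 5, n_B = 5)
Step 2: Count runs R = 4.
Step 3: Under H0 (random ordering), E[R] = 2*n_A*n_B/(n_A+n_B) + 1 = 2*5*5/10 + 1 = 6.0000.
        Var[R] = 2*n_A*n_B*(2*n_A*n_B - n_A - n_B) / ((n_A+n_B)^2 * (n_A+n_B-1)) = 2000/900 = 2.2222.
        SD[R] = 1.4907.
Step 4: Continuity-corrected z = (R + 0.5 - E[R]) / SD[R] = (4 + 0.5 - 6.0000) / 1.4907 = -1.0062.
Step 5: Two-sided p-value via normal approximation = 2*(1 - Phi(|z|)) = 0.314305.
Step 6: alpha = 0.1. fail to reject H0.

R = 4, z = -1.0062, p = 0.314305, fail to reject H0.


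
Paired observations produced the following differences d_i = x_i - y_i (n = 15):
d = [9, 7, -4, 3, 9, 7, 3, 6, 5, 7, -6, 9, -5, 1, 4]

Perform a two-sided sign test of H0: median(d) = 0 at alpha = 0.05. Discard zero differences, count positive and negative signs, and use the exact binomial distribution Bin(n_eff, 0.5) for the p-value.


Step 1: Discard zero differences. Original n = 15; n_eff = number of nonzero differences = 15.
Nonzero differences (with sign): +9, +7, -4, +3, +9, +7, +3, +6, +5, +7, -6, +9, -5, +1, +4
Step 2: Count signs: positive = 12, negative = 3.
Step 3: Under H0: P(positive) = 0.5, so the number of positives S ~ Bin(15, 0.5).
Step 4: Two-sided exact p-value = sum of Bin(15,0.5) probabilities at or below the observed probability = 0.035156.
Step 5: alpha = 0.05. reject H0.

n_eff = 15, pos = 12, neg = 3, p = 0.035156, reject H0.


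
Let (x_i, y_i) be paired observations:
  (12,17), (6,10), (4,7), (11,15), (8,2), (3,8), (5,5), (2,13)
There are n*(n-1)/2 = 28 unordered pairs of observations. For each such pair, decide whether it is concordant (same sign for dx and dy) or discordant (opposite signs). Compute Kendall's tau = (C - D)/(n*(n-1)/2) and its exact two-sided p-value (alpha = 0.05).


Step 1: Enumerate the 28 unordered pairs (i,j) with i<j and classify each by sign(x_j-x_i) * sign(y_j-y_i).
  (1,2):dx=-6,dy=-7->C; (1,3):dx=-8,dy=-10->C; (1,4):dx=-1,dy=-2->C; (1,5):dx=-4,dy=-15->C
  (1,6):dx=-9,dy=-9->C; (1,7):dx=-7,dy=-12->C; (1,8):dx=-10,dy=-4->C; (2,3):dx=-2,dy=-3->C
  (2,4):dx=+5,dy=+5->C; (2,5):dx=+2,dy=-8->D; (2,6):dx=-3,dy=-2->C; (2,7):dx=-1,dy=-5->C
  (2,8):dx=-4,dy=+3->D; (3,4):dx=+7,dy=+8->C; (3,5):dx=+4,dy=-5->D; (3,6):dx=-1,dy=+1->D
  (3,7):dx=+1,dy=-2->D; (3,8):dx=-2,dy=+6->D; (4,5):dx=-3,dy=-13->C; (4,6):dx=-8,dy=-7->C
  (4,7):dx=-6,dy=-10->C; (4,8):dx=-9,dy=-2->C; (5,6):dx=-5,dy=+6->D; (5,7):dx=-3,dy=+3->D
  (5,8):dx=-6,dy=+11->D; (6,7):dx=+2,dy=-3->D; (6,8):dx=-1,dy=+5->D; (7,8):dx=-3,dy=+8->D
Step 2: C = 16, D = 12, total pairs = 28.
Step 3: tau = (C - D)/(n(n-1)/2) = (16 - 12)/28 = 0.142857.
Step 4: Exact two-sided p-value (enumerate n! = 40320 permutations of y under H0): p = 0.719544.
Step 5: alpha = 0.05. fail to reject H0.

tau_b = 0.1429 (C=16, D=12), p = 0.719544, fail to reject H0.


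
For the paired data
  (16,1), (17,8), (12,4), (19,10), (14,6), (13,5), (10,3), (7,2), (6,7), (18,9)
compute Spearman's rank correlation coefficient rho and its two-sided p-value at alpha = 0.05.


Step 1: Rank x and y separately (midranks; no ties here).
rank(x): 16->7, 17->8, 12->4, 19->10, 14->6, 13->5, 10->3, 7->2, 6->1, 18->9
rank(y): 1->1, 8->8, 4->4, 10->10, 6->6, 5->5, 3->3, 2->2, 7->7, 9->9
Step 2: d_i = R_x(i) - R_y(i); compute d_i^2.
  (7-1)^2=36, (8-8)^2=0, (4-4)^2=0, (10-10)^2=0, (6-6)^2=0, (5-5)^2=0, (3-3)^2=0, (2-2)^2=0, (1-7)^2=36, (9-9)^2=0
sum(d^2) = 72.
Step 3: rho = 1 - 6*72 / (10*(10^2 - 1)) = 1 - 432/990 = 0.563636.
Step 4: Under H0, t = rho * sqrt((n-2)/(1-rho^2)) = 1.9300 ~ t(8).
Step 5: Two-sided p-value from the t-distribution with 8 df = 0.089724.
Step 6: alpha = 0.05. fail to reject H0.

rho = 0.5636, p = 0.089724, fail to reject H0 at alpha = 0.05.


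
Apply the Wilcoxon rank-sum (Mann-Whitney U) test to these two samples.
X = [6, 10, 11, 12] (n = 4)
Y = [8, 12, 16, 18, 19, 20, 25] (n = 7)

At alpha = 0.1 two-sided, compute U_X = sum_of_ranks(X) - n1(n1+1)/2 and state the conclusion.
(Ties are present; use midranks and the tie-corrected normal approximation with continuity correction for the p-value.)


Step 1: Combine and sort all 11 observations; assign midranks.
sorted (value, group): (6,X), (8,Y), (10,X), (11,X), (12,X), (12,Y), (16,Y), (18,Y), (19,Y), (20,Y), (25,Y)
ranks: 6->1, 8->2, 10->3, 11->4, 12->5.5, 12->5.5, 16->7, 18->8, 19->9, 20->10, 25->11
Step 2: Rank sum for X: R1 = 1 + 3 + 4 + 5.5 = 13.5.
Step 3: U_X = R1 - n1(n1+1)/2 = 13.5 - 4*5/2 = 13.5 - 10 = 3.5.
       U_Y = n1*n2 - U_X = 28 - 3.5 = 24.5.
Step 4: Ties are present, so use the tie-corrected normal approximation (with continuity correction) for the p-value.
Step 5: p-value = 0.058207; compare to alpha = 0.1. reject H0.

U_X = 3.5, p = 0.058207, reject H0 at alpha = 0.1.


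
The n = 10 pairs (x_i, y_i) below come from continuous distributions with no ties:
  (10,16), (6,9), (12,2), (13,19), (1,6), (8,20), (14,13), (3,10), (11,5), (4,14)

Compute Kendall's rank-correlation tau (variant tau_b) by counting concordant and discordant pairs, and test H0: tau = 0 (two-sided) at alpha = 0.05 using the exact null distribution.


Step 1: Enumerate the 45 unordered pairs (i,j) with i<j and classify each by sign(x_j-x_i) * sign(y_j-y_i).
  (1,2):dx=-4,dy=-7->C; (1,3):dx=+2,dy=-14->D; (1,4):dx=+3,dy=+3->C; (1,5):dx=-9,dy=-10->C
  (1,6):dx=-2,dy=+4->D; (1,7):dx=+4,dy=-3->D; (1,8):dx=-7,dy=-6->C; (1,9):dx=+1,dy=-11->D
  (1,10):dx=-6,dy=-2->C; (2,3):dx=+6,dy=-7->D; (2,4):dx=+7,dy=+10->C; (2,5):dx=-5,dy=-3->C
  (2,6):dx=+2,dy=+11->C; (2,7):dx=+8,dy=+4->C; (2,8):dx=-3,dy=+1->D; (2,9):dx=+5,dy=-4->D
  (2,10):dx=-2,dy=+5->D; (3,4):dx=+1,dy=+17->C; (3,5):dx=-11,dy=+4->D; (3,6):dx=-4,dy=+18->D
  (3,7):dx=+2,dy=+11->C; (3,8):dx=-9,dy=+8->D; (3,9):dx=-1,dy=+3->D; (3,10):dx=-8,dy=+12->D
  (4,5):dx=-12,dy=-13->C; (4,6):dx=-5,dy=+1->D; (4,7):dx=+1,dy=-6->D; (4,8):dx=-10,dy=-9->C
  (4,9):dx=-2,dy=-14->C; (4,10):dx=-9,dy=-5->C; (5,6):dx=+7,dy=+14->C; (5,7):dx=+13,dy=+7->C
  (5,8):dx=+2,dy=+4->C; (5,9):dx=+10,dy=-1->D; (5,10):dx=+3,dy=+8->C; (6,7):dx=+6,dy=-7->D
  (6,8):dx=-5,dy=-10->C; (6,9):dx=+3,dy=-15->D; (6,10):dx=-4,dy=-6->C; (7,8):dx=-11,dy=-3->C
  (7,9):dx=-3,dy=-8->C; (7,10):dx=-10,dy=+1->D; (8,9):dx=+8,dy=-5->D; (8,10):dx=+1,dy=+4->C
  (9,10):dx=-7,dy=+9->D
Step 2: C = 24, D = 21, total pairs = 45.
Step 3: tau = (C - D)/(n(n-1)/2) = (24 - 21)/45 = 0.066667.
Step 4: Exact two-sided p-value (enumerate n! = 3628800 permutations of y under H0): p = 0.861801.
Step 5: alpha = 0.05. fail to reject H0.

tau_b = 0.0667 (C=24, D=21), p = 0.861801, fail to reject H0.


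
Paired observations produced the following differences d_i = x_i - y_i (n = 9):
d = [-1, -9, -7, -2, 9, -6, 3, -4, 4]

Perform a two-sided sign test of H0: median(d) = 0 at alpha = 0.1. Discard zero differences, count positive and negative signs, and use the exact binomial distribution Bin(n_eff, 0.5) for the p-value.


Step 1: Discard zero differences. Original n = 9; n_eff = number of nonzero differences = 9.
Nonzero differences (with sign): -1, -9, -7, -2, +9, -6, +3, -4, +4
Step 2: Count signs: positive = 3, negative = 6.
Step 3: Under H0: P(positive) = 0.5, so the number of positives S ~ Bin(9, 0.5).
Step 4: Two-sided exact p-value = sum of Bin(9,0.5) probabilities at or below the observed probability = 0.507812.
Step 5: alpha = 0.1. fail to reject H0.

n_eff = 9, pos = 3, neg = 6, p = 0.507812, fail to reject H0.


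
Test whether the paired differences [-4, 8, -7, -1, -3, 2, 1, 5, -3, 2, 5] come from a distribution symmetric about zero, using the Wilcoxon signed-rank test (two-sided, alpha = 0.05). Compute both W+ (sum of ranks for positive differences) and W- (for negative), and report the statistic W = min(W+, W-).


Step 1: Drop any zero differences (none here) and take |d_i|.
|d| = [4, 8, 7, 1, 3, 2, 1, 5, 3, 2, 5]
Step 2: Midrank |d_i| (ties get averaged ranks).
ranks: |4|->7, |8|->11, |7|->10, |1|->1.5, |3|->5.5, |2|->3.5, |1|->1.5, |5|->8.5, |3|->5.5, |2|->3.5, |5|->8.5
Step 3: Attach original signs; sum ranks with positive sign and with negative sign.
W+ = 11 + 3.5 + 1.5 + 8.5 + 3.5 + 8.5 = 36.5
W- = 7 + 10 + 1.5 + 5.5 + 5.5 = 29.5
(Check: W+ + W- = 66 should equal n(n+1)/2 = 66.)
Step 4: Test statistic W = min(W+, W-) = 29.5.
Step 5: Ties in |d|, so use the tie-corrected normal approximation.
        E[W] = n(n+1)/4 = 11*12/4 = 33.
        Tie groups: |d|=1 (t=2), |d|=2 (t=2), |d|=3 (t=2), |d|=5 (t=2); sum(t^3 - t) = 24.
        Var[W] = n(n+1)(2n+1)/24 - sum(t^3-t)/48 = 3036/24 - 24/48 = 126.
        z = (W - E[W]) / sqrt(Var[W]) = (29.5 - 33) / 11.2250 = -0.3118.
        Two-sided p = 2*Phi(z) = 0.755189.
Step 6: alpha = 0.05. fail to reject H0.

W+ = 36.5, W- = 29.5, W = min = 29.5, p = 0.755189, fail to reject H0.


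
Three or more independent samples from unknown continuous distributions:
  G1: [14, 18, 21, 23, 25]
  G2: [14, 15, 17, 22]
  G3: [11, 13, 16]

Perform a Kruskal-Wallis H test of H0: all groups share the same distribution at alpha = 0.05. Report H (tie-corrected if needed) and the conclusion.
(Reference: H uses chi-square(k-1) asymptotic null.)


Step 1: Combine all N = 12 observations and assign midranks.
sorted (value, group, rank): (11,G3,1), (13,G3,2), (14,G1,3.5), (14,G2,3.5), (15,G2,5), (16,G3,6), (17,G2,7), (18,G1,8), (21,G1,9), (22,G2,10), (23,G1,11), (25,G1,12)
Step 2: Sum ranks within each group.
R_1 = 43.5 (n_1 = 5)
R_2 = 25.5 (n_2 = 4)
R_3 = 9 (n_3 = 3)
Step 3: H = 12/(N(N+1)) * sum(R_i^2/n_i) - 3(N+1)
     = 12/(12*13) * (43.5^2/5 + 25.5^2/4 + 9^2/3) - 3*13
     = 0.076923 * 568.013 - 39
     = 4.693269.
Step 4: Ties present; correction factor C = 1 - 6/(12^3 - 12) = 0.996503. Corrected H = 4.693269 / 0.996503 = 4.709737.
Step 5: Under H0, H ~ chi^2(2); p-value = 0.094906.
Step 6: alpha = 0.05. fail to reject H0.

H = 4.7097, df = 2, p = 0.094906, fail to reject H0.


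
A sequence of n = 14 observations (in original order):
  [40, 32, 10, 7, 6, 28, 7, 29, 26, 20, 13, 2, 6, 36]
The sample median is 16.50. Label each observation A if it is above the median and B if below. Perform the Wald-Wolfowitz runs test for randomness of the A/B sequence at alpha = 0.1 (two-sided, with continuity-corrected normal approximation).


Step 1: Compute median = 16.50; label A = above, B = below.
Labels in order: AABBBABAAABBBA  (n_A = 7, n_B = 7)
Step 2: Count runs R = 7.
Step 3: Under H0 (random ordering), E[R] = 2*n_A*n_B/(n_A+n_B) + 1 = 2*7*7/14 + 1 = 8.0000.
        Var[R] = 2*n_A*n_B*(2*n_A*n_B - n_A - n_B) / ((n_A+n_B)^2 * (n_A+n_B-1)) = 8232/2548 = 3.2308.
        SD[R] = 1.7974.
Step 4: Continuity-corrected z = (R + 0.5 - E[R]) / SD[R] = (7 + 0.5 - 8.0000) / 1.7974 = -0.2782.
Step 5: Two-sided p-value via normal approximation = 2*(1 - Phi(|z|)) = 0.780879.
Step 6: alpha = 0.1. fail to reject H0.

R = 7, z = -0.2782, p = 0.780879, fail to reject H0.


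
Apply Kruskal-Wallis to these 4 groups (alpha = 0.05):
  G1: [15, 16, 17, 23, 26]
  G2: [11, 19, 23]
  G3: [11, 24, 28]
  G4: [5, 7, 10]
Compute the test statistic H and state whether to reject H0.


Step 1: Combine all N = 14 observations and assign midranks.
sorted (value, group, rank): (5,G4,1), (7,G4,2), (10,G4,3), (11,G2,4.5), (11,G3,4.5), (15,G1,6), (16,G1,7), (17,G1,8), (19,G2,9), (23,G1,10.5), (23,G2,10.5), (24,G3,12), (26,G1,13), (28,G3,14)
Step 2: Sum ranks within each group.
R_1 = 44.5 (n_1 = 5)
R_2 = 24 (n_2 = 3)
R_3 = 30.5 (n_3 = 3)
R_4 = 6 (n_4 = 3)
Step 3: H = 12/(N(N+1)) * sum(R_i^2/n_i) - 3(N+1)
     = 12/(14*15) * (44.5^2/5 + 24^2/3 + 30.5^2/3 + 6^2/3) - 3*15
     = 0.057143 * 910.133 - 45
     = 7.007619.
Step 4: Ties present; correction factor C = 1 - 12/(14^3 - 14) = 0.995604. Corrected H = 7.007619 / 0.995604 = 7.038558.
Step 5: Under H0, H ~ chi^2(3); p-value = 0.070679.
Step 6: alpha = 0.05. fail to reject H0.

H = 7.0386, df = 3, p = 0.070679, fail to reject H0.


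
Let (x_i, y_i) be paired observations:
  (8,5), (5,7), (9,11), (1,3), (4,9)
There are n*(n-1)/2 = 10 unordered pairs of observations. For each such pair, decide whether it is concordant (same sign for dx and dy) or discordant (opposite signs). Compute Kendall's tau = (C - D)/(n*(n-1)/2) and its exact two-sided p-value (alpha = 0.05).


Step 1: Enumerate the 10 unordered pairs (i,j) with i<j and classify each by sign(x_j-x_i) * sign(y_j-y_i).
  (1,2):dx=-3,dy=+2->D; (1,3):dx=+1,dy=+6->C; (1,4):dx=-7,dy=-2->C; (1,5):dx=-4,dy=+4->D
  (2,3):dx=+4,dy=+4->C; (2,4):dx=-4,dy=-4->C; (2,5):dx=-1,dy=+2->D; (3,4):dx=-8,dy=-8->C
  (3,5):dx=-5,dy=-2->C; (4,5):dx=+3,dy=+6->C
Step 2: C = 7, D = 3, total pairs = 10.
Step 3: tau = (C - D)/(n(n-1)/2) = (7 - 3)/10 = 0.400000.
Step 4: Exact two-sided p-value (enumerate n! = 120 permutations of y under H0): p = 0.483333.
Step 5: alpha = 0.05. fail to reject H0.

tau_b = 0.4000 (C=7, D=3), p = 0.483333, fail to reject H0.


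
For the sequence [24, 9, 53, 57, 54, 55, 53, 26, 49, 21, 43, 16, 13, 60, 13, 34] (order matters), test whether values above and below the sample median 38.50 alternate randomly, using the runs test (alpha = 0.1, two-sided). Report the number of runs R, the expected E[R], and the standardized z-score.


Step 1: Compute median = 38.50; label A = above, B = below.
Labels in order: BBAAAAABABABBABB  (n_A = 8, n_B = 8)
Step 2: Count runs R = 9.
Step 3: Under H0 (random ordering), E[R] = 2*n_A*n_B/(n_A+n_B) + 1 = 2*8*8/16 + 1 = 9.0000.
        Var[R] = 2*n_A*n_B*(2*n_A*n_B - n_A - n_B) / ((n_A+n_B)^2 * (n_A+n_B-1)) = 14336/3840 = 3.7333.
        SD[R] = 1.9322.
Step 4: R = E[R], so z = 0 with no continuity correction.
Step 5: Two-sided p-value via normal approximation = 2*(1 - Phi(|z|)) = 1.000000.
Step 6: alpha = 0.1. fail to reject H0.

R = 9, z = 0.0000, p = 1.000000, fail to reject H0.


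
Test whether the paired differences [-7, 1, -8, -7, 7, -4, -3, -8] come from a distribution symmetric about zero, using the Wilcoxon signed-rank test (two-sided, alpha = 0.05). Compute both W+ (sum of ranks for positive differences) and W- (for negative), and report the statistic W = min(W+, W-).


Step 1: Drop any zero differences (none here) and take |d_i|.
|d| = [7, 1, 8, 7, 7, 4, 3, 8]
Step 2: Midrank |d_i| (ties get averaged ranks).
ranks: |7|->5, |1|->1, |8|->7.5, |7|->5, |7|->5, |4|->3, |3|->2, |8|->7.5
Step 3: Attach original signs; sum ranks with positive sign and with negative sign.
W+ = 1 + 5 = 6
W- = 5 + 7.5 + 5 + 3 + 2 + 7.5 = 30
(Check: W+ + W- = 36 should equal n(n+1)/2 = 36.)
Step 4: Test statistic W = min(W+, W-) = 6.
Step 5: Ties in |d|, so use the tie-corrected normal approximation.
        E[W] = n(n+1)/4 = 8*9/4 = 18.
        Tie groups: |d|=7 (t=3), |d|=8 (t=2); sum(t^3 - t) = 30.
        Var[W] = n(n+1)(2n+1)/24 - sum(t^3-t)/48 = 1224/24 - 30/48 = 50.375.
        z = (W - E[W]) / sqrt(Var[W]) = (6 - 18) / 7.0975 = -1.6907.
        Two-sided p = 2*Phi(z) = 0.090889.
Step 6: alpha = 0.05. fail to reject H0.

W+ = 6, W- = 30, W = min = 6, p = 0.090889, fail to reject H0.


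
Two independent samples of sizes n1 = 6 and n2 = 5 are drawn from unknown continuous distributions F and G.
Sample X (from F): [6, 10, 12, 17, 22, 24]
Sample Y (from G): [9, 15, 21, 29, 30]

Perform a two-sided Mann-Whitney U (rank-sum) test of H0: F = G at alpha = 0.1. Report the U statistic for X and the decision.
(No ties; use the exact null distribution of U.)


Step 1: Combine and sort all 11 observations; assign midranks.
sorted (value, group): (6,X), (9,Y), (10,X), (12,X), (15,Y), (17,X), (21,Y), (22,X), (24,X), (29,Y), (30,Y)
ranks: 6->1, 9->2, 10->3, 12->4, 15->5, 17->6, 21->7, 22->8, 24->9, 29->10, 30->11
Step 2: Rank sum for X: R1 = 1 + 3 + 4 + 6 + 8 + 9 = 31.
Step 3: U_X = R1 - n1(n1+1)/2 = 31 - 6*7/2 = 31 - 21 = 10.
       U_Y = n1*n2 - U_X = 30 - 10 = 20.
Step 4: No ties, so the exact null distribution of U (based on enumerating the C(11,6) = 462 equally likely rank assignments) gives the two-sided p-value.
Step 5: p-value = 0.428571; compare to alpha = 0.1. fail to reject H0.

U_X = 10, p = 0.428571, fail to reject H0 at alpha = 0.1.


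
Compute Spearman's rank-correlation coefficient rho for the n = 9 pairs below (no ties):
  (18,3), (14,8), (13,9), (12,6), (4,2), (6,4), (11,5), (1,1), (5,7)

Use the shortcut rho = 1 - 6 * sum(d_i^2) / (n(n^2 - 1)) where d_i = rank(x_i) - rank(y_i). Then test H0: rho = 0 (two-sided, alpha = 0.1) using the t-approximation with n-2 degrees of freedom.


Step 1: Rank x and y separately (midranks; no ties here).
rank(x): 18->9, 14->8, 13->7, 12->6, 4->2, 6->4, 11->5, 1->1, 5->3
rank(y): 3->3, 8->8, 9->9, 6->6, 2->2, 4->4, 5->5, 1->1, 7->7
Step 2: d_i = R_x(i) - R_y(i); compute d_i^2.
  (9-3)^2=36, (8-8)^2=0, (7-9)^2=4, (6-6)^2=0, (2-2)^2=0, (4-4)^2=0, (5-5)^2=0, (1-1)^2=0, (3-7)^2=16
sum(d^2) = 56.
Step 3: rho = 1 - 6*56 / (9*(9^2 - 1)) = 1 - 336/720 = 0.533333.
Step 4: Under H0, t = rho * sqrt((n-2)/(1-rho^2)) = 1.6681 ~ t(7).
Step 5: Two-sided p-value from the t-distribution with 7 df = 0.139227.
Step 6: alpha = 0.1. fail to reject H0.

rho = 0.5333, p = 0.139227, fail to reject H0 at alpha = 0.1.


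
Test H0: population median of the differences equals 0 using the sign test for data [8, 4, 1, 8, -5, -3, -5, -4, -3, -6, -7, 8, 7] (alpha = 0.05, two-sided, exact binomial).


Step 1: Discard zero differences. Original n = 13; n_eff = number of nonzero differences = 13.
Nonzero differences (with sign): +8, +4, +1, +8, -5, -3, -5, -4, -3, -6, -7, +8, +7
Step 2: Count signs: positive = 6, negative = 7.
Step 3: Under H0: P(positive) = 0.5, so the number of positives S ~ Bin(13, 0.5).
Step 4: Two-sided exact p-value = sum of Bin(13,0.5) probabilities at or below the observed probability = 1.000000.
Step 5: alpha = 0.05. fail to reject H0.

n_eff = 13, pos = 6, neg = 7, p = 1.000000, fail to reject H0.


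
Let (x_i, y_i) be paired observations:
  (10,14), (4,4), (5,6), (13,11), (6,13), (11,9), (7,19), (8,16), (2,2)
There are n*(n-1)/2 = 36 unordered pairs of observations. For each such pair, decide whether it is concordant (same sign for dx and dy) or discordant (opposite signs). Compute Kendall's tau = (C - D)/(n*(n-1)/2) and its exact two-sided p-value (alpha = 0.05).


Step 1: Enumerate the 36 unordered pairs (i,j) with i<j and classify each by sign(x_j-x_i) * sign(y_j-y_i).
  (1,2):dx=-6,dy=-10->C; (1,3):dx=-5,dy=-8->C; (1,4):dx=+3,dy=-3->D; (1,5):dx=-4,dy=-1->C
  (1,6):dx=+1,dy=-5->D; (1,7):dx=-3,dy=+5->D; (1,8):dx=-2,dy=+2->D; (1,9):dx=-8,dy=-12->C
  (2,3):dx=+1,dy=+2->C; (2,4):dx=+9,dy=+7->C; (2,5):dx=+2,dy=+9->C; (2,6):dx=+7,dy=+5->C
  (2,7):dx=+3,dy=+15->C; (2,8):dx=+4,dy=+12->C; (2,9):dx=-2,dy=-2->C; (3,4):dx=+8,dy=+5->C
  (3,5):dx=+1,dy=+7->C; (3,6):dx=+6,dy=+3->C; (3,7):dx=+2,dy=+13->C; (3,8):dx=+3,dy=+10->C
  (3,9):dx=-3,dy=-4->C; (4,5):dx=-7,dy=+2->D; (4,6):dx=-2,dy=-2->C; (4,7):dx=-6,dy=+8->D
  (4,8):dx=-5,dy=+5->D; (4,9):dx=-11,dy=-9->C; (5,6):dx=+5,dy=-4->D; (5,7):dx=+1,dy=+6->C
  (5,8):dx=+2,dy=+3->C; (5,9):dx=-4,dy=-11->C; (6,7):dx=-4,dy=+10->D; (6,8):dx=-3,dy=+7->D
  (6,9):dx=-9,dy=-7->C; (7,8):dx=+1,dy=-3->D; (7,9):dx=-5,dy=-17->C; (8,9):dx=-6,dy=-14->C
Step 2: C = 25, D = 11, total pairs = 36.
Step 3: tau = (C - D)/(n(n-1)/2) = (25 - 11)/36 = 0.388889.
Step 4: Exact two-sided p-value (enumerate n! = 362880 permutations of y under H0): p = 0.180181.
Step 5: alpha = 0.05. fail to reject H0.

tau_b = 0.3889 (C=25, D=11), p = 0.180181, fail to reject H0.
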